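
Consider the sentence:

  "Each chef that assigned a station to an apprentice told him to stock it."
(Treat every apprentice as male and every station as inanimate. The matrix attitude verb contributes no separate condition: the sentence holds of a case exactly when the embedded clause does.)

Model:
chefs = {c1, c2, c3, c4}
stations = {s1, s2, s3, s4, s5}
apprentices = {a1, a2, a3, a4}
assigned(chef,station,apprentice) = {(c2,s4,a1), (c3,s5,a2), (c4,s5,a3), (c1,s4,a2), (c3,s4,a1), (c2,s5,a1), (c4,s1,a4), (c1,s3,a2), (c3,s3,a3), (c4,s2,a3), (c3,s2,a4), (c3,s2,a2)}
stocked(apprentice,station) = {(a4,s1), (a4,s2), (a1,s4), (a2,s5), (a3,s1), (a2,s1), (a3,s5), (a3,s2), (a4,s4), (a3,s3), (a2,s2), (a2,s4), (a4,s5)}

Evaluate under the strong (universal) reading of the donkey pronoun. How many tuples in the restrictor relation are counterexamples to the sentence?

"him" takes "an apprentice" as antecedent and "it" takes "a station"; both are donkey pronouns co-varying with the restrictor.
Strong reading: for every (c,s,a) with assigned(c,s,a), stocked(a,s).
Restrictor triples: (c1,s3,a2)→stocked(a2,s3) ✗  (c1,s4,a2)→stocked(a2,s4) ✓  (c2,s4,a1)→stocked(a1,s4) ✓  (c2,s5,a1)→stocked(a1,s5) ✗  (c3,s2,a2)→stocked(a2,s2) ✓  (c3,s2,a4)→stocked(a4,s2) ✓  (c3,s3,a3)→stocked(a3,s3) ✓  (c3,s4,a1)→stocked(a1,s4) ✓  (c3,s5,a2)→stocked(a2,s5) ✓  (c4,s1,a4)→stocked(a4,s1) ✓  (c4,s2,a3)→stocked(a3,s2) ✓  (c4,s5,a3)→stocked(a3,s5) ✓
Counterexamples (restrictor triples failing the scope): 2.

2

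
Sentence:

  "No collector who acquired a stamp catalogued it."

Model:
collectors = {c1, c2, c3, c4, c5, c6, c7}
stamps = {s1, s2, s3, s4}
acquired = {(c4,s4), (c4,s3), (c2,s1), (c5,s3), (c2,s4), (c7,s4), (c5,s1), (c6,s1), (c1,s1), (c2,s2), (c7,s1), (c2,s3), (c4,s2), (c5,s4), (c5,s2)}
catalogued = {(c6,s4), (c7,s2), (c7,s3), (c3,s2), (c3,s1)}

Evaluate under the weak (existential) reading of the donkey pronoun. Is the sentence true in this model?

"it" takes "a stamp" as antecedent — a donkey pronoun bound across the clause boundary.
Truth condition: for no (c,s) with acquired(c,s) does catalogued(c,s) hold.
Restrictor pairs — does the scope hold? (c1,s1):fails  (c2,s1):fails  (c2,s2):fails  (c2,s3):fails  (c2,s4):fails  (c4,s2):fails  (c4,s3):fails  (c4,s4):fails  (c5,s1):fails  (c5,s2):fails  (c5,s3):fails  (c5,s4):fails  (c6,s1):fails  (c7,s1):fails  (c7,s4):fails
Scope holds for no restrictor pair, so the sentence is true.

True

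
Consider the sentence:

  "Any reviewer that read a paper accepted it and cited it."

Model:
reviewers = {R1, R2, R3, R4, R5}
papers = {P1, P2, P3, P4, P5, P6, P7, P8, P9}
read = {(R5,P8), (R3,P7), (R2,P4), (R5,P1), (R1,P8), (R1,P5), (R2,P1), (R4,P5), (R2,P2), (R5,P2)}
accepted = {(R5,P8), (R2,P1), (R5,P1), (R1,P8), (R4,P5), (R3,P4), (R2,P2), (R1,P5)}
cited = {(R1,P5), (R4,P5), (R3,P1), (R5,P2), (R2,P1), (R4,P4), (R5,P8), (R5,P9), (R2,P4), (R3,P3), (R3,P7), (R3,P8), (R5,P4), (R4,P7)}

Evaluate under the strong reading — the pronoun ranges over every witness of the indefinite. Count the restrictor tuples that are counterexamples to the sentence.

"it" takes "a paper" as antecedent — a donkey pronoun bound across the clause boundary.
Strong reading: for every (r,p) with read(r,p), accepted(r,p) ∧ cited(r,p).
Restrictor pairs: (R1,P5) ✓  (R1,P8) ✗  (R2,P1) ✓  (R2,P2) ✗  (R2,P4) ✗  (R3,P7) ✗  (R4,P5) ✓  (R5,P1) ✗  (R5,P2) ✗  (R5,P8) ✓
Counterexamples (restrictor pairs failing the scope): 6.

6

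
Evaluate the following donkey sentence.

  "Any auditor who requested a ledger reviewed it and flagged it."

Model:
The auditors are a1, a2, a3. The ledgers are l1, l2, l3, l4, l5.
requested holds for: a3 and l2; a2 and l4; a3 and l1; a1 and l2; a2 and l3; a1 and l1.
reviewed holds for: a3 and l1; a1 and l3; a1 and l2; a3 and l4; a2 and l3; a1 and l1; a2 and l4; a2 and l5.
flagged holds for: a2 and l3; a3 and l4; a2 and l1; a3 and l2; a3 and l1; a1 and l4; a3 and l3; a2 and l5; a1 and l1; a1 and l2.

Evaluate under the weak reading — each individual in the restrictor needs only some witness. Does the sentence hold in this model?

"it" takes "a ledger" as antecedent — a donkey pronoun bound across the clause boundary.
Weak reading: every auditor a with some requested-ledger has at least one requested-ledger l such that reviewed(a,l) ∧ flagged(a,l).
Per auditor: a1:✓  a2:✓  a3:✓
Every auditor in the restrictor has a witness.

True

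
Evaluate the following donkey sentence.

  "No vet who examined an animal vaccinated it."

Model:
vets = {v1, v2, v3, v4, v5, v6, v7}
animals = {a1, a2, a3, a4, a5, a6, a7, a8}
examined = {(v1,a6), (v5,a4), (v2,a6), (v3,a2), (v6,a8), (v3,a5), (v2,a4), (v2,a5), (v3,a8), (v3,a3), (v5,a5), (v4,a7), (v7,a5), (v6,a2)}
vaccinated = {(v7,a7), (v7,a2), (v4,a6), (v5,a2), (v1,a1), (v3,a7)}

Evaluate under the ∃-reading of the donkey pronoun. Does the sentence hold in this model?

"it" takes "an animal" as antecedent — a donkey pronoun bound across the clause boundary.
Truth condition: for no (v,a) with examined(v,a) does vaccinated(v,a) hold.
Restrictor pairs — does the scope hold? (v1,a6):fails  (v2,a4):fails  (v2,a5):fails  (v2,a6):fails  (v3,a2):fails  (v3,a3):fails  (v3,a5):fails  (v3,a8):fails  (v4,a7):fails  (v5,a4):fails  (v5,a5):fails  (v6,a2):fails  (v6,a8):fails  (v7,a5):fails
Scope holds for no restrictor pair, so the sentence is true.

True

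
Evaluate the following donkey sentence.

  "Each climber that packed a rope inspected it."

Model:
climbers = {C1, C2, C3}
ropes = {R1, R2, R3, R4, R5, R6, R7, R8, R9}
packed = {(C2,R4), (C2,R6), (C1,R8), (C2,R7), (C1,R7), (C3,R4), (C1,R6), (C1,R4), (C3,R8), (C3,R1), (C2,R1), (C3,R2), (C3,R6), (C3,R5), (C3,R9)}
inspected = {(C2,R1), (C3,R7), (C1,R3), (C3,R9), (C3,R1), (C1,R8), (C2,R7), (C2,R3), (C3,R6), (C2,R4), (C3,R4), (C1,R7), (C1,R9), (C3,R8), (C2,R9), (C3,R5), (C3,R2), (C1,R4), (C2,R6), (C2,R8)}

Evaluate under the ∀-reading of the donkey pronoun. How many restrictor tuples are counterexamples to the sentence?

1

"it" takes "a rope" as antecedent — a donkey pronoun bound across the clause boundary.
Strong reading: for every (c,r) with packed(c,r), inspected(c,r).
Restrictor pairs: (C1,R4) ✓  (C1,R6) ✗  (C1,R7) ✓  (C1,R8) ✓  (C2,R1) ✓  (C2,R4) ✓  (C2,R6) ✓  (C2,R7) ✓  (C3,R1) ✓  (C3,R2) ✓  (C3,R4) ✓  (C3,R5) ✓  (C3,R6) ✓  (C3,R8) ✓  (C3,R9) ✓
Counterexamples (restrictor pairs failing the scope): 1.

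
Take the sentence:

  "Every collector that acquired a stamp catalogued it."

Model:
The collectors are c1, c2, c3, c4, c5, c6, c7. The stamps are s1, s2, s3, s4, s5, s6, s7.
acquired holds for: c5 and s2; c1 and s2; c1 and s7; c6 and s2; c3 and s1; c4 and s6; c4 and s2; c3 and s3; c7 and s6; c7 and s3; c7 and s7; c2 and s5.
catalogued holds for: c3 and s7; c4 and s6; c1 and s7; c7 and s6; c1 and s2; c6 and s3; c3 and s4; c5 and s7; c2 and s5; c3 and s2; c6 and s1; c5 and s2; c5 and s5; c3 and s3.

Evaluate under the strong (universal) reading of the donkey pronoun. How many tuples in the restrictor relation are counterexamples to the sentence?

5

"it" takes "a stamp" as antecedent — a donkey pronoun bound across the clause boundary.
Strong reading: for every (c,s) with acquired(c,s), catalogued(c,s).
Restrictor pairs: (c1,s2) ✓  (c1,s7) ✓  (c2,s5) ✓  (c3,s1) ✗  (c3,s3) ✓  (c4,s2) ✗  (c4,s6) ✓  (c5,s2) ✓  (c6,s2) ✗  (c7,s3) ✗  (c7,s6) ✓  (c7,s7) ✗
Counterexamples (restrictor pairs failing the scope): 5.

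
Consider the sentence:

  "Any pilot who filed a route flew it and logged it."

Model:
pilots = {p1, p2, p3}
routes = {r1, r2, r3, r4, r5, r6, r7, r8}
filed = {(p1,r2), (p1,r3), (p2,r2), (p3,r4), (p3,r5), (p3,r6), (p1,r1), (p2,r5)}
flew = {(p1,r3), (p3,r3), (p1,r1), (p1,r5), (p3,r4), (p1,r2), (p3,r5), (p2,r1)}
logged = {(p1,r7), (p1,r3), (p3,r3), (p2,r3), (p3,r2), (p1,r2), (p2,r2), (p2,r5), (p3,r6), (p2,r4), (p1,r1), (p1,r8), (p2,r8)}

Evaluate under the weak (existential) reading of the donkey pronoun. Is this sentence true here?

"it" takes "a route" as antecedent — a donkey pronoun bound across the clause boundary.
Weak reading: every pilot p with some filed-route has at least one filed-route r such that flew(p,r) ∧ logged(p,r).
Per pilot: p1:✓  p2:✗  p3:✗
p2 has no witness among its filed-routes.

False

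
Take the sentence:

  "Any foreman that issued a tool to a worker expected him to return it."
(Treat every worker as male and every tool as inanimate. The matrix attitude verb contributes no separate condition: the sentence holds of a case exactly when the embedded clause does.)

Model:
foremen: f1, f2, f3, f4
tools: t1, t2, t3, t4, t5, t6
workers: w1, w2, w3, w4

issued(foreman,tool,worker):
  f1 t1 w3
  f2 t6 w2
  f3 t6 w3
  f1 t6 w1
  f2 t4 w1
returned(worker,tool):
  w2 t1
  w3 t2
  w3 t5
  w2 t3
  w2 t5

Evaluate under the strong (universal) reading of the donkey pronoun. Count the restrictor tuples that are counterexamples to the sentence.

"him" takes "a worker" as antecedent and "it" takes "a tool"; both are donkey pronouns co-varying with the restrictor.
Strong reading: for every (f,t,w) with issued(f,t,w), returned(w,t).
Restrictor triples: (f1,t1,w3)→returned(w3,t1) ✗  (f1,t6,w1)→returned(w1,t6) ✗  (f2,t4,w1)→returned(w1,t4) ✗  (f2,t6,w2)→returned(w2,t6) ✗  (f3,t6,w3)→returned(w3,t6) ✗
Counterexamples (restrictor triples failing the scope): 5.

5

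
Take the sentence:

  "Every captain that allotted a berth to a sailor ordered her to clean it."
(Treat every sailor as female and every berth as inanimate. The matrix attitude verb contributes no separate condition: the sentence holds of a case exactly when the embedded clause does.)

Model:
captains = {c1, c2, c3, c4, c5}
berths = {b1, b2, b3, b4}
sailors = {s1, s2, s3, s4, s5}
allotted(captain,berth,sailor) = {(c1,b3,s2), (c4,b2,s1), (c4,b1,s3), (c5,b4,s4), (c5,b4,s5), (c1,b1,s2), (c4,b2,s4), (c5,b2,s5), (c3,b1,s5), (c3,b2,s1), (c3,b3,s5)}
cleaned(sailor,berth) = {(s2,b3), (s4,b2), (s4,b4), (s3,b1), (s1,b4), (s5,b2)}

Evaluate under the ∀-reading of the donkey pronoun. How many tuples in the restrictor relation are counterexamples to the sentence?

6

"her" takes "a sailor" as antecedent and "it" takes "a berth"; both are donkey pronouns co-varying with the restrictor.
Strong reading: for every (c,b,s) with allotted(c,b,s), cleaned(s,b).
Restrictor triples: (c1,b1,s2)→cleaned(s2,b1) ✗  (c1,b3,s2)→cleaned(s2,b3) ✓  (c3,b1,s5)→cleaned(s5,b1) ✗  (c3,b2,s1)→cleaned(s1,b2) ✗  (c3,b3,s5)→cleaned(s5,b3) ✗  (c4,b1,s3)→cleaned(s3,b1) ✓  (c4,b2,s1)→cleaned(s1,b2) ✗  (c4,b2,s4)→cleaned(s4,b2) ✓  (c5,b2,s5)→cleaned(s5,b2) ✓  (c5,b4,s4)→cleaned(s4,b4) ✓  (c5,b4,s5)→cleaned(s5,b4) ✗
Counterexamples (restrictor triples failing the scope): 6.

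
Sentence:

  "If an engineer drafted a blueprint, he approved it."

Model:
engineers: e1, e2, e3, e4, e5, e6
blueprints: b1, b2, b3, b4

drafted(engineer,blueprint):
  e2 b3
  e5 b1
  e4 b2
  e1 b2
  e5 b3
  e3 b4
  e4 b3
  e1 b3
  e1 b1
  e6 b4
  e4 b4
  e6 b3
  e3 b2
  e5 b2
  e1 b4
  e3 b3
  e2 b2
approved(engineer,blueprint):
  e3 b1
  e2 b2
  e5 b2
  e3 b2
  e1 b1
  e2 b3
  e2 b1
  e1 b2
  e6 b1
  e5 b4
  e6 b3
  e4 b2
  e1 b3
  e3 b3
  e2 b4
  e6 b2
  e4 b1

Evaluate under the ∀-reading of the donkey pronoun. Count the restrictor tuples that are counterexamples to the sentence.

"it" takes "a blueprint" as antecedent — a donkey pronoun bound across the clause boundary.
Strong reading: for every (e,b) with drafted(e,b), approved(e,b).
Restrictor pairs: (e1,b1) ✓  (e1,b2) ✓  (e1,b3) ✓  (e1,b4) ✗  (e2,b2) ✓  (e2,b3) ✓  (e3,b2) ✓  (e3,b3) ✓  (e3,b4) ✗  (e4,b2) ✓  (e4,b3) ✗  (e4,b4) ✗  (e5,b1) ✗  (e5,b2) ✓  (e5,b3) ✗  (e6,b3) ✓  (e6,b4) ✗
Counterexamples (restrictor pairs failing the scope): 7.

7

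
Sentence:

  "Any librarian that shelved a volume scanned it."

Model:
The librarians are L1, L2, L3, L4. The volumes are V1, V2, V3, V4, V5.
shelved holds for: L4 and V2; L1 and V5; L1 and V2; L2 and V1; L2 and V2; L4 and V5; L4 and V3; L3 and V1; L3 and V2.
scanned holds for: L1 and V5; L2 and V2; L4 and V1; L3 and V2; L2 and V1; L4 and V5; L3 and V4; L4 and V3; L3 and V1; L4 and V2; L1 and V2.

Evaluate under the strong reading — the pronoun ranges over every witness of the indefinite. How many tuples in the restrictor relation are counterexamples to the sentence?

0

"it" takes "a volume" as antecedent — a donkey pronoun bound across the clause boundary.
Strong reading: for every (l,v) with shelved(l,v), scanned(l,v).
Restrictor pairs: (L1,V2) ✓  (L1,V5) ✓  (L2,V1) ✓  (L2,V2) ✓  (L3,V1) ✓  (L3,V2) ✓  (L4,V2) ✓  (L4,V3) ✓  (L4,V5) ✓
Counterexamples (restrictor pairs failing the scope): 0.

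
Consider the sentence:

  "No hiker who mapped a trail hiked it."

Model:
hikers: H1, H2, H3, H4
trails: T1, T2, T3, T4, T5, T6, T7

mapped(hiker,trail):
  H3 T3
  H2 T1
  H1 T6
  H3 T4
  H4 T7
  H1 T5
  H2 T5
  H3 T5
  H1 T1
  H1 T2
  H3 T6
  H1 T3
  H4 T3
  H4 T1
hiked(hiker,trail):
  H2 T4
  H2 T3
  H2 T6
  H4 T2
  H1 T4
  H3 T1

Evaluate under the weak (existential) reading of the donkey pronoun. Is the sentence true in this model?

True

"it" takes "a trail" as antecedent — a donkey pronoun bound across the clause boundary.
Truth condition: for no (h,t) with mapped(h,t) does hiked(h,t) hold.
Restrictor pairs — does the scope hold? (H1,T1):fails  (H1,T2):fails  (H1,T3):fails  (H1,T5):fails  (H1,T6):fails  (H2,T1):fails  (H2,T5):fails  (H3,T3):fails  (H3,T4):fails  (H3,T5):fails  (H3,T6):fails  (H4,T1):fails  (H4,T3):fails  (H4,T7):fails
Scope holds for no restrictor pair, so the sentence is true.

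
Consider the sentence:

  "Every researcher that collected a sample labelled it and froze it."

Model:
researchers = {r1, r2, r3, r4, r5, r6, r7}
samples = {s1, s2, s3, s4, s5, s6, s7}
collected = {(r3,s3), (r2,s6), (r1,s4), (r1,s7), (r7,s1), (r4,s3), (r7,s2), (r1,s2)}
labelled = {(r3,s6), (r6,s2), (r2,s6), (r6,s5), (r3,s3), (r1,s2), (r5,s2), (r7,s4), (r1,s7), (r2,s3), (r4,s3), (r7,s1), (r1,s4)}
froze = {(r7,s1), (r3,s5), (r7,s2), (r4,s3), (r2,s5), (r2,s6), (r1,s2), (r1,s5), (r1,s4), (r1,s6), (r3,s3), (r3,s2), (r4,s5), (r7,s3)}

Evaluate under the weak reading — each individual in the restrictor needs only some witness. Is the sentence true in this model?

True

"it" takes "a sample" as antecedent — a donkey pronoun bound across the clause boundary.
Weak reading: every researcher r with some collected-sample has at least one collected-sample s such that labelled(r,s) ∧ froze(r,s).
Per researcher: r1:✓  r2:✓  r3:✓  r4:✓  r7:✓
Every researcher in the restrictor has a witness.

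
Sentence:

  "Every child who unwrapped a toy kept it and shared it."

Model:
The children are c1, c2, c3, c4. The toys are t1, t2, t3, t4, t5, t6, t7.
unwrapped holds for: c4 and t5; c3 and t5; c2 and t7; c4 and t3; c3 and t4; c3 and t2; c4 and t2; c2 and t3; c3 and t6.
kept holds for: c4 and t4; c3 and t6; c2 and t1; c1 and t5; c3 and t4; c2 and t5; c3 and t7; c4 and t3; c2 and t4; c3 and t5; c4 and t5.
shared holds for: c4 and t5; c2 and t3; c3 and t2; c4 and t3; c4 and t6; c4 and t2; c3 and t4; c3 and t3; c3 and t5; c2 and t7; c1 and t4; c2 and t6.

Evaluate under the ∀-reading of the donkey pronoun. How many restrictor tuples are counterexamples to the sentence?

5

"it" takes "a toy" as antecedent — a donkey pronoun bound across the clause boundary.
Strong reading: for every (c,t) with unwrapped(c,t), kept(c,t) ∧ shared(c,t).
Restrictor pairs: (c2,t3) ✗  (c2,t7) ✗  (c3,t2) ✗  (c3,t4) ✓  (c3,t5) ✓  (c3,t6) ✗  (c4,t2) ✗  (c4,t3) ✓  (c4,t5) ✓
Counterexamples (restrictor pairs failing the scope): 5.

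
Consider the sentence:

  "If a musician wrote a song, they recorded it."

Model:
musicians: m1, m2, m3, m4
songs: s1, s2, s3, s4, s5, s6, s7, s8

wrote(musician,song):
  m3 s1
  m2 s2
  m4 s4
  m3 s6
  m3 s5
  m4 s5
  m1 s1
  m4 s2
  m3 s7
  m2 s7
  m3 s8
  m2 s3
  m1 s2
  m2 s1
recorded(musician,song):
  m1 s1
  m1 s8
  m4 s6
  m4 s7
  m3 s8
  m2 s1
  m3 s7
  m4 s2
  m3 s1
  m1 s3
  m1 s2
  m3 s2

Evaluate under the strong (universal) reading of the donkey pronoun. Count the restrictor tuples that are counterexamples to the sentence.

"it" takes "a song" as antecedent — a donkey pronoun bound across the clause boundary.
Strong reading: for every (m,s) with wrote(m,s), recorded(m,s).
Restrictor pairs: (m1,s1) ✓  (m1,s2) ✓  (m2,s1) ✓  (m2,s2) ✗  (m2,s3) ✗  (m2,s7) ✗  (m3,s1) ✓  (m3,s5) ✗  (m3,s6) ✗  (m3,s7) ✓  (m3,s8) ✓  (m4,s2) ✓  (m4,s4) ✗  (m4,s5) ✗
Counterexamples (restrictor pairs failing the scope): 7.

7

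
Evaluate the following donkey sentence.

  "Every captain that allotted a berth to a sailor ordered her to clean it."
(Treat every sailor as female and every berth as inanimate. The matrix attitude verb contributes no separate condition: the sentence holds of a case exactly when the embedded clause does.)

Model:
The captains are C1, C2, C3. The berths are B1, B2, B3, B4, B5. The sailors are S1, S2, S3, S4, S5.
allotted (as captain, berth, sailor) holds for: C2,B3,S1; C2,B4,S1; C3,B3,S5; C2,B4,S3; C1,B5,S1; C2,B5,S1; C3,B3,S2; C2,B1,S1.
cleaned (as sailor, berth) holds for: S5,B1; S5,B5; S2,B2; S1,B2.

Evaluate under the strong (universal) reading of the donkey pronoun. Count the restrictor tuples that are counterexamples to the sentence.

8

"her" takes "a sailor" as antecedent and "it" takes "a berth"; both are donkey pronouns co-varying with the restrictor.
Strong reading: for every (c,b,s) with allotted(c,b,s), cleaned(s,b).
Restrictor triples: (C1,B5,S1)→cleaned(S1,B5) ✗  (C2,B1,S1)→cleaned(S1,B1) ✗  (C2,B3,S1)→cleaned(S1,B3) ✗  (C2,B4,S1)→cleaned(S1,B4) ✗  (C2,B4,S3)→cleaned(S3,B4) ✗  (C2,B5,S1)→cleaned(S1,B5) ✗  (C3,B3,S2)→cleaned(S2,B3) ✗  (C3,B3,S5)→cleaned(S5,B3) ✗
Counterexamples (restrictor triples failing the scope): 8.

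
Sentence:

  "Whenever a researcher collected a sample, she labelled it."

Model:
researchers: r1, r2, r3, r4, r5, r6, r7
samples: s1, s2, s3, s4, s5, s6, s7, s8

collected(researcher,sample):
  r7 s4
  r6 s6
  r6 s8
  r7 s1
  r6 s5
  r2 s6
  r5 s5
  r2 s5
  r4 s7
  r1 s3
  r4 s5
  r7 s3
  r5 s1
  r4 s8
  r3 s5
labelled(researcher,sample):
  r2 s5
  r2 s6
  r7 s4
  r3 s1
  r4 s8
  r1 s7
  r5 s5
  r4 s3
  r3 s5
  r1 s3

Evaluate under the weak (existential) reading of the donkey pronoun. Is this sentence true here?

"it" takes "a sample" as antecedent — a donkey pronoun bound across the clause boundary.
Weak reading: every researcher r with some collected-sample has at least one collected-sample s such that labelled(r,s).
Per researcher: r1:✓  r2:✓  r3:✓  r4:✓  r5:✓  r6:✗  r7:✓
r6 has no witness among its collected-samples.

False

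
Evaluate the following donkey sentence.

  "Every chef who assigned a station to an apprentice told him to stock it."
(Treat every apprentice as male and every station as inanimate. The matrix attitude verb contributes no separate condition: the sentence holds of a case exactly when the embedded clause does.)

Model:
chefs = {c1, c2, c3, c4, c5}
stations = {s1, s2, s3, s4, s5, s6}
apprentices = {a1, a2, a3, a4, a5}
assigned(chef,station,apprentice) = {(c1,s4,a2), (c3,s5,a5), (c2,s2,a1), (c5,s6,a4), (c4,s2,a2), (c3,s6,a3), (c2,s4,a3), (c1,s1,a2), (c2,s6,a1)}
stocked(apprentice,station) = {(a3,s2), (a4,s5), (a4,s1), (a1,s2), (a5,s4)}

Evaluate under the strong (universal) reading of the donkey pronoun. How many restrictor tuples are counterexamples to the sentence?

"him" takes "an apprentice" as antecedent and "it" takes "a station"; both are donkey pronouns co-varying with the restrictor.
Strong reading: for every (c,s,a) with assigned(c,s,a), stocked(a,s).
Restrictor triples: (c1,s1,a2)→stocked(a2,s1) ✗  (c1,s4,a2)→stocked(a2,s4) ✗  (c2,s2,a1)→stocked(a1,s2) ✓  (c2,s4,a3)→stocked(a3,s4) ✗  (c2,s6,a1)→stocked(a1,s6) ✗  (c3,s5,a5)→stocked(a5,s5) ✗  (c3,s6,a3)→stocked(a3,s6) ✗  (c4,s2,a2)→stocked(a2,s2) ✗  (c5,s6,a4)→stocked(a4,s6) ✗
Counterexamples (restrictor triples failing the scope): 8.

8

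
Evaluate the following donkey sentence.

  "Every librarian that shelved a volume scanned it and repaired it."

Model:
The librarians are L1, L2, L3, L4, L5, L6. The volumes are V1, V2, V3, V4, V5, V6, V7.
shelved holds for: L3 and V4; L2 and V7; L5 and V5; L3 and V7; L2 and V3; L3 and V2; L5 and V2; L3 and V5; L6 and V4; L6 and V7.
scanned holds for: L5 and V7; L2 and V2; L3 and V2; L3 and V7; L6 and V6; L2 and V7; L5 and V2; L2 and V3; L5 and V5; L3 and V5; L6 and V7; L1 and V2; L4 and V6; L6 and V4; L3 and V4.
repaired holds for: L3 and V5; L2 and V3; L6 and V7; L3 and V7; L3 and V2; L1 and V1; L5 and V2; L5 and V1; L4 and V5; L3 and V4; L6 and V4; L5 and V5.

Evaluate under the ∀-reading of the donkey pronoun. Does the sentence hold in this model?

"it" takes "a volume" as antecedent — a donkey pronoun bound across the clause boundary.
Strong reading: for every (l,v) with shelved(l,v), scanned(l,v) ∧ repaired(l,v).
Restrictor pairs: (L2,V3) ✓  (L2,V7) ✗  (L3,V2) ✓  (L3,V4) ✓  (L3,V5) ✓  (L3,V7) ✓  (L5,V2) ✓  (L5,V5) ✓  (L6,V4) ✓  (L6,V7) ✓
Counterexample: (L2,V7) is in shelved but fails the scope.

False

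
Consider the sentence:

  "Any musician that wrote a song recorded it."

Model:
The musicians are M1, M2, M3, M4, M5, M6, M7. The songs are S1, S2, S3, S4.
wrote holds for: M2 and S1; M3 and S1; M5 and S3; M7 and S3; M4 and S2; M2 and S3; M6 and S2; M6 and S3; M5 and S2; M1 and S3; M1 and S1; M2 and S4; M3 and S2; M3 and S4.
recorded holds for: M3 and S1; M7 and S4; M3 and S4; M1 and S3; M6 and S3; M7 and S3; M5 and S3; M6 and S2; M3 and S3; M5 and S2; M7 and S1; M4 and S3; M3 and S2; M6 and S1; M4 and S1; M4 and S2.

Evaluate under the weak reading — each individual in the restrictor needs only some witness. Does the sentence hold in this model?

False

"it" takes "a song" as antecedent — a donkey pronoun bound across the clause boundary.
Weak reading: every musician m with some wrote-song has at least one wrote-song s such that recorded(m,s).
Per musician: M1:✓  M2:✗  M3:✓  M4:✓  M5:✓  M6:✓  M7:✓
M2 has no witness among its wrote-songs.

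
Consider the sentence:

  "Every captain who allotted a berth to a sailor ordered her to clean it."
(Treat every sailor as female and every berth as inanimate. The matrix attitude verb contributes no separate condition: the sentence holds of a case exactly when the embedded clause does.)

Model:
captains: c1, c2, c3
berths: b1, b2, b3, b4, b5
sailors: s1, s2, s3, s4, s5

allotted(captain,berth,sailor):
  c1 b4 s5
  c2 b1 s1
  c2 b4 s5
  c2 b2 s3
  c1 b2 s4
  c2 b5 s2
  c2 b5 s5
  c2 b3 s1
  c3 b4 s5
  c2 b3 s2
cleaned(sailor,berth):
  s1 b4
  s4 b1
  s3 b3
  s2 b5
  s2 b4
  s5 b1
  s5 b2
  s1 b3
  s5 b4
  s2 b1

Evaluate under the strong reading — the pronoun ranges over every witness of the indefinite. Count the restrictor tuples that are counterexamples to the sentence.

"her" takes "a sailor" as antecedent and "it" takes "a berth"; both are donkey pronouns co-varying with the restrictor.
Strong reading: for every (c,b,s) with allotted(c,b,s), cleaned(s,b).
Restrictor triples: (c1,b2,s4)→cleaned(s4,b2) ✗  (c1,b4,s5)→cleaned(s5,b4) ✓  (c2,b1,s1)→cleaned(s1,b1) ✗  (c2,b2,s3)→cleaned(s3,b2) ✗  (c2,b3,s1)→cleaned(s1,b3) ✓  (c2,b3,s2)→cleaned(s2,b3) ✗  (c2,b4,s5)→cleaned(s5,b4) ✓  (c2,b5,s2)→cleaned(s2,b5) ✓  (c2,b5,s5)→cleaned(s5,b5) ✗  (c3,b4,s5)→cleaned(s5,b4) ✓
Counterexamples (restrictor triples failing the scope): 5.

5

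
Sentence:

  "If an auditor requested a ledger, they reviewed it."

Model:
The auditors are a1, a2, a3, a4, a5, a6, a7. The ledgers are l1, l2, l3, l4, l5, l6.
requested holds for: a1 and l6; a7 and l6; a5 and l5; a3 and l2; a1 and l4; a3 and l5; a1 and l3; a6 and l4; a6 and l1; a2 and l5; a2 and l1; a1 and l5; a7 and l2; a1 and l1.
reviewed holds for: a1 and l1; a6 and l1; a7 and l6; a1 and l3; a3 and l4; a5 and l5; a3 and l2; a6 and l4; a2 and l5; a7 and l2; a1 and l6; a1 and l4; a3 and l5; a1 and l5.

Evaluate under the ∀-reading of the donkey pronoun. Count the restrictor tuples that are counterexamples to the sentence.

"it" takes "a ledger" as antecedent — a donkey pronoun bound across the clause boundary.
Strong reading: for every (a,l) with requested(a,l), reviewed(a,l).
Restrictor pairs: (a1,l1) ✓  (a1,l3) ✓  (a1,l4) ✓  (a1,l5) ✓  (a1,l6) ✓  (a2,l1) ✗  (a2,l5) ✓  (a3,l2) ✓  (a3,l5) ✓  (a5,l5) ✓  (a6,l1) ✓  (a6,l4) ✓  (a7,l2) ✓  (a7,l6) ✓
Counterexamples (restrictor pairs failing the scope): 1.

1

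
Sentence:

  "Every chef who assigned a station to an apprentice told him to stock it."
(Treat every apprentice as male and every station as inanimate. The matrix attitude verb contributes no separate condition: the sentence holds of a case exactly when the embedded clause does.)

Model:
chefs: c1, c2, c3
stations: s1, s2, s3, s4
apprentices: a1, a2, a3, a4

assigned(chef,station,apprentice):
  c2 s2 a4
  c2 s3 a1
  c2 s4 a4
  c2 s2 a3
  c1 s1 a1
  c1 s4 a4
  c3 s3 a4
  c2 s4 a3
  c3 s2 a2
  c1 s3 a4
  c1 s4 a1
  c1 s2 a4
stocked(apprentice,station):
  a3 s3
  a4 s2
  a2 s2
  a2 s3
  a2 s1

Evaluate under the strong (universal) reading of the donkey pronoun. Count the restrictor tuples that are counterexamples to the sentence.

9

"him" takes "an apprentice" as antecedent and "it" takes "a station"; both are donkey pronouns co-varying with the restrictor.
Strong reading: for every (c,s,a) with assigned(c,s,a), stocked(a,s).
Restrictor triples: (c1,s1,a1)→stocked(a1,s1) ✗  (c1,s2,a4)→stocked(a4,s2) ✓  (c1,s3,a4)→stocked(a4,s3) ✗  (c1,s4,a1)→stocked(a1,s4) ✗  (c1,s4,a4)→stocked(a4,s4) ✗  (c2,s2,a3)→stocked(a3,s2) ✗  (c2,s2,a4)→stocked(a4,s2) ✓  (c2,s3,a1)→stocked(a1,s3) ✗  (c2,s4,a3)→stocked(a3,s4) ✗  (c2,s4,a4)→stocked(a4,s4) ✗  (c3,s2,a2)→stocked(a2,s2) ✓  (c3,s3,a4)→stocked(a4,s3) ✗
Counterexamples (restrictor triples failing the scope): 9.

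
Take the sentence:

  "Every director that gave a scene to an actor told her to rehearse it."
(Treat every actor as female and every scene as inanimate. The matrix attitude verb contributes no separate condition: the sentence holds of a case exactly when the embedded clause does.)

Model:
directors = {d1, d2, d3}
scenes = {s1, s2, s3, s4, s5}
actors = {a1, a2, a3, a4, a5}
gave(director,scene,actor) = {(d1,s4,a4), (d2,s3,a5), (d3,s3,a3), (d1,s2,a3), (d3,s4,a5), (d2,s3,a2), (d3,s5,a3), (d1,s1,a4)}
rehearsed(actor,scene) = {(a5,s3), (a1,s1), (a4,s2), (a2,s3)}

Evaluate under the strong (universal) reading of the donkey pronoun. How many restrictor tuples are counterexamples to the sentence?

6

"her" takes "an actor" as antecedent and "it" takes "a scene"; both are donkey pronouns co-varying with the restrictor.
Strong reading: for every (d,s,a) with gave(d,s,a), rehearsed(a,s).
Restrictor triples: (d1,s1,a4)→rehearsed(a4,s1) ✗  (d1,s2,a3)→rehearsed(a3,s2) ✗  (d1,s4,a4)→rehearsed(a4,s4) ✗  (d2,s3,a2)→rehearsed(a2,s3) ✓  (d2,s3,a5)→rehearsed(a5,s3) ✓  (d3,s3,a3)→rehearsed(a3,s3) ✗  (d3,s4,a5)→rehearsed(a5,s4) ✗  (d3,s5,a3)→rehearsed(a3,s5) ✗
Counterexamples (restrictor triples failing the scope): 6.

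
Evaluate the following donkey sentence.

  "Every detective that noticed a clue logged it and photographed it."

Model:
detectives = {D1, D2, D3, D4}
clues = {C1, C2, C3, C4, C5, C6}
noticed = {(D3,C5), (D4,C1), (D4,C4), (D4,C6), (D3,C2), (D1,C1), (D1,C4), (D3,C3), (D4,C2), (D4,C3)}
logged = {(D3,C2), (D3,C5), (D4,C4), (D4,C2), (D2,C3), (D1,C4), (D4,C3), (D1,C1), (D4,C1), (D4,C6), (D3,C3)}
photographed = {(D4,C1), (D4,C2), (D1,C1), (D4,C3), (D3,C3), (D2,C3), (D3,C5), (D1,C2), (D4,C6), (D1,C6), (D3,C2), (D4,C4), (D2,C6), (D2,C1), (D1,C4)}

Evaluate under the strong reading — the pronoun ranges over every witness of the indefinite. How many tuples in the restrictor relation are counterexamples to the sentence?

0

"it" takes "a clue" as antecedent — a donkey pronoun bound across the clause boundary.
Strong reading: for every (d,c) with noticed(d,c), logged(d,c) ∧ photographed(d,c).
Restrictor pairs: (D1,C1) ✓  (D1,C4) ✓  (D3,C2) ✓  (D3,C3) ✓  (D3,C5) ✓  (D4,C1) ✓  (D4,C2) ✓  (D4,C3) ✓  (D4,C4) ✓  (D4,C6) ✓
Counterexamples (restrictor pairs failing the scope): 0.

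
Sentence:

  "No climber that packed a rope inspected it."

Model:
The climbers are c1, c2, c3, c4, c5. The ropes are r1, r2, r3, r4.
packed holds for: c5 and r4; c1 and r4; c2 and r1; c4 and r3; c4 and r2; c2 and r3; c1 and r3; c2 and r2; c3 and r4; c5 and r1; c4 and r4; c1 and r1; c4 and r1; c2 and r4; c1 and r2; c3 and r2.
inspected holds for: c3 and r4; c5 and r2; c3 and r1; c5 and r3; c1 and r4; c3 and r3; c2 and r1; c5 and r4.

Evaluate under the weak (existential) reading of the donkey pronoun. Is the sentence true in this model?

False

"it" takes "a rope" as antecedent — a donkey pronoun bound across the clause boundary.
Truth condition: for no (c,r) with packed(c,r) does inspected(c,r) hold.
Restrictor pairs — does the scope hold? (c1,r1):fails  (c1,r2):fails  (c1,r3):fails  (c1,r4):holds  (c2,r1):holds  (c2,r2):fails  (c2,r3):fails  (c2,r4):fails  (c3,r2):fails  (c3,r4):holds  (c4,r1):fails  (c4,r2):fails  (c4,r3):fails  (c4,r4):fails  (c5,r1):fails  (c5,r4):holds
Scope holds for 4 pair(s), so the sentence is false.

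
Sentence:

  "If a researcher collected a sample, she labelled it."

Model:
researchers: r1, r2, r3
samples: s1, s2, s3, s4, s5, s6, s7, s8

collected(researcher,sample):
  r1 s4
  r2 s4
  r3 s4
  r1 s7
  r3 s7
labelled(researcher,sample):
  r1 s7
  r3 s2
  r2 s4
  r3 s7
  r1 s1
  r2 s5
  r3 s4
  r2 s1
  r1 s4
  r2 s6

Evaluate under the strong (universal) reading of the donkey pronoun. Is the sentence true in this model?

"it" takes "a sample" as antecedent — a donkey pronoun bound across the clause boundary.
Strong reading: for every (r,s) with collected(r,s), labelled(r,s).
Restrictor pairs: (r1,s4) ✓  (r1,s7) ✓  (r2,s4) ✓  (r3,s4) ✓  (r3,s7) ✓
Every restrictor pair satisfies the scope.

True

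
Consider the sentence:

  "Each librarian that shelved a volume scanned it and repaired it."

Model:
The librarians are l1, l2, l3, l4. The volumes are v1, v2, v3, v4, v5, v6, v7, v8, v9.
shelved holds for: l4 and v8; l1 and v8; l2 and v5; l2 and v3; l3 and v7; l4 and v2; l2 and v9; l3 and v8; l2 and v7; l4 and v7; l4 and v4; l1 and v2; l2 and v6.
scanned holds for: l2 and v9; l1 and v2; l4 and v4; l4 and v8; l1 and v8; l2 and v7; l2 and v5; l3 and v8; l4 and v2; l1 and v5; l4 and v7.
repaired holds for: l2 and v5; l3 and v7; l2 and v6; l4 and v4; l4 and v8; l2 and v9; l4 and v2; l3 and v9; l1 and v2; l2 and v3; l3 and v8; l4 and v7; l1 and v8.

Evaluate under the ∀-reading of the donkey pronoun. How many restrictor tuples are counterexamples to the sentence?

"it" takes "a volume" as antecedent — a donkey pronoun bound across the clause boundary.
Strong reading: for every (l,v) with shelved(l,v), scanned(l,v) ∧ repaired(l,v).
Restrictor pairs: (l1,v2) ✓  (l1,v8) ✓  (l2,v3) ✗  (l2,v5) ✓  (l2,v6) ✗  (l2,v7) ✗  (l2,v9) ✓  (l3,v7) ✗  (l3,v8) ✓  (l4,v2) ✓  (l4,v4) ✓  (l4,v7) ✓  (l4,v8) ✓
Counterexamples (restrictor pairs failing the scope): 4.

4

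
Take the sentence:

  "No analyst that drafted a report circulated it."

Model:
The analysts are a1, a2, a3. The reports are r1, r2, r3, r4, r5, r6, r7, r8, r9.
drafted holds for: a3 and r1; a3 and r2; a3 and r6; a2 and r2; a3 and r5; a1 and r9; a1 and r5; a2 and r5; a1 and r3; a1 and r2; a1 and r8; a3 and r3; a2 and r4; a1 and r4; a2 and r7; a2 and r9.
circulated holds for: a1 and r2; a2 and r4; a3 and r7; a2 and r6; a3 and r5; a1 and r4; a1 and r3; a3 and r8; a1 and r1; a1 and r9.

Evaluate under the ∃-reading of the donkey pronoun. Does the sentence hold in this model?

"it" takes "a report" as antecedent — a donkey pronoun bound across the clause boundary.
Truth condition: for no (a,r) with drafted(a,r) does circulated(a,r) hold.
Restrictor pairs — does the scope hold? (a1,r2):holds  (a1,r3):holds  (a1,r4):holds  (a1,r5):fails  (a1,r8):fails  (a1,r9):holds  (a2,r2):fails  (a2,r4):holds  (a2,r5):fails  (a2,r7):fails  (a2,r9):fails  (a3,r1):fails  (a3,r2):fails  (a3,r3):fails  (a3,r5):holds  (a3,r6):fails
Scope holds for 6 pair(s), so the sentence is false.

False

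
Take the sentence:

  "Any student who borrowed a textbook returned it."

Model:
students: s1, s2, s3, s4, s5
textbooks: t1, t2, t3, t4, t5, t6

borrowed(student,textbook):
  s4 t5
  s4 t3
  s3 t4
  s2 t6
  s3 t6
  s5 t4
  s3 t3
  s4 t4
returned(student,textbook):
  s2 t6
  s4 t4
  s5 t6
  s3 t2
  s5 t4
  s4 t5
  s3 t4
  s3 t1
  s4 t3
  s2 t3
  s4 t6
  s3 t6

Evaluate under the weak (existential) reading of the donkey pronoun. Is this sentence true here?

"it" takes "a textbook" as antecedent — a donkey pronoun bound across the clause boundary.
Weak reading: every student s with some borrowed-textbook has at least one borrowed-textbook t such that returned(s,t).
Per student: s2:✓  s3:✓  s4:✓  s5:✓
Every student in the restrictor has a witness.

True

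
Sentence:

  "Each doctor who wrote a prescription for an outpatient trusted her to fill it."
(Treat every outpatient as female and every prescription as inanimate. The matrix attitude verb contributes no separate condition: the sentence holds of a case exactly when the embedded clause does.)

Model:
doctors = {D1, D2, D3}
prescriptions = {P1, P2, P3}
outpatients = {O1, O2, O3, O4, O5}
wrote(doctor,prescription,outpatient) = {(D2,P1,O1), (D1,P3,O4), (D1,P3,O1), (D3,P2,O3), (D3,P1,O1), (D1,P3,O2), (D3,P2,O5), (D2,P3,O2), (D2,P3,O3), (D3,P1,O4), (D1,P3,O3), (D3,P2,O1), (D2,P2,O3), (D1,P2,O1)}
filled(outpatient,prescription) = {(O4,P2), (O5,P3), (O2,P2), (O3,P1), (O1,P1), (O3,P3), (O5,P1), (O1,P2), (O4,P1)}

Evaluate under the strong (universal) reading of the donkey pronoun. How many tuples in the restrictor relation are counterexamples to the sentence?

7

"her" takes "an outpatient" as antecedent and "it" takes "a prescription"; both are donkey pronouns co-varying with the restrictor.
Strong reading: for every (d,p,o) with wrote(d,p,o), filled(o,p).
Restrictor triples: (D1,P2,O1)→filled(O1,P2) ✓  (D1,P3,O1)→filled(O1,P3) ✗  (D1,P3,O2)→filled(O2,P3) ✗  (D1,P3,O3)→filled(O3,P3) ✓  (D1,P3,O4)→filled(O4,P3) ✗  (D2,P1,O1)→filled(O1,P1) ✓  (D2,P2,O3)→filled(O3,P2) ✗  (D2,P3,O2)→filled(O2,P3) ✗  (D2,P3,O3)→filled(O3,P3) ✓  (D3,P1,O1)→filled(O1,P1) ✓  (D3,P1,O4)→filled(O4,P1) ✓  (D3,P2,O1)→filled(O1,P2) ✓  (D3,P2,O3)→filled(O3,P2) ✗  (D3,P2,O5)→filled(O5,P2) ✗
Counterexamples (restrictor triples failing the scope): 7.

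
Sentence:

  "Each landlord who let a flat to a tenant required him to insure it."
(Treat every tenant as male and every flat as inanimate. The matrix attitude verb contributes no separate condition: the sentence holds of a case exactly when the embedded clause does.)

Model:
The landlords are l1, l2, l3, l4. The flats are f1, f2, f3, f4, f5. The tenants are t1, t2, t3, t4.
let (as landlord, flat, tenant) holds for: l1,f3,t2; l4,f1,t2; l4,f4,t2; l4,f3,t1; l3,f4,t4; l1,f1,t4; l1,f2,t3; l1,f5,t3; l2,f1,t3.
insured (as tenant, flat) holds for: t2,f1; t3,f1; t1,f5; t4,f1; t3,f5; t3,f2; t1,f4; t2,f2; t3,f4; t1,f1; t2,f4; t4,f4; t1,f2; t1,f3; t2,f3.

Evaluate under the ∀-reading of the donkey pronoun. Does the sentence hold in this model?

"him" takes "a tenant" as antecedent and "it" takes "a flat"; both are donkey pronouns co-varying with the restrictor.
Strong reading: for every (l,f,t) with let(l,f,t), insured(t,f).
Restrictor triples: (l1,f1,t4)→insured(t4,f1) ✓  (l1,f2,t3)→insured(t3,f2) ✓  (l1,f3,t2)→insured(t2,f3) ✓  (l1,f5,t3)→insured(t3,f5) ✓  (l2,f1,t3)→insured(t3,f1) ✓  (l3,f4,t4)→insured(t4,f4) ✓  (l4,f1,t2)→insured(t2,f1) ✓  (l4,f3,t1)→insured(t1,f3) ✓  (l4,f4,t2)→insured(t2,f4) ✓
Every restrictor triple satisfies the scope.

True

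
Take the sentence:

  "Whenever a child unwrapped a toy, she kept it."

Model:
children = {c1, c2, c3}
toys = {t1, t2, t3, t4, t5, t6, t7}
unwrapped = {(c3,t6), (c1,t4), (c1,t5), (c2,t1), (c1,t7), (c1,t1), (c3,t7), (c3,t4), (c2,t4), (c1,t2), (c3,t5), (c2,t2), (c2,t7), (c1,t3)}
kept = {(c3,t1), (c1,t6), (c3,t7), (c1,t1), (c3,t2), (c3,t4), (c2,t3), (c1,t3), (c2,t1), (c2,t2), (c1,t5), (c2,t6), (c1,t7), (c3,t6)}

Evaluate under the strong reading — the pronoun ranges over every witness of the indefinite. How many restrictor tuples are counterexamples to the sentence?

5

"it" takes "a toy" as antecedent — a donkey pronoun bound across the clause boundary.
Strong reading: for every (c,t) with unwrapped(c,t), kept(c,t).
Restrictor pairs: (c1,t1) ✓  (c1,t2) ✗  (c1,t3) ✓  (c1,t4) ✗  (c1,t5) ✓  (c1,t7) ✓  (c2,t1) ✓  (c2,t2) ✓  (c2,t4) ✗  (c2,t7) ✗  (c3,t4) ✓  (c3,t5) ✗  (c3,t6) ✓  (c3,t7) ✓
Counterexamples (restrictor pairs failing the scope): 5.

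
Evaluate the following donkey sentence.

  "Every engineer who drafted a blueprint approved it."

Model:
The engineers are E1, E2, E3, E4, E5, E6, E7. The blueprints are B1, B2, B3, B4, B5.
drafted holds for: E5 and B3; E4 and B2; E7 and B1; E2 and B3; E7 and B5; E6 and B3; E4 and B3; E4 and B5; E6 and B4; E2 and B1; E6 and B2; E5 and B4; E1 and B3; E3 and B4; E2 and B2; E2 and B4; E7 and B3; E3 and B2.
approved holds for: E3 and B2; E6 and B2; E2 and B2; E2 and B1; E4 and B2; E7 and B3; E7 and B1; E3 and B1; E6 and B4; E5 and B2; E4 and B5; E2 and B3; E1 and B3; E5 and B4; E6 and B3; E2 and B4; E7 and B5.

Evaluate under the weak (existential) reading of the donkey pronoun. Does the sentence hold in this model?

True

"it" takes "a blueprint" as antecedent — a donkey pronoun bound across the clause boundary.
Weak reading: every engineer e with some drafted-blueprint has at least one drafted-blueprint b such that approved(e,b).
Per engineer: E1:✓  E2:✓  E3:✓  E4:✓  E5:✓  E6:✓  E7:✓
Every engineer in the restrictor has a witness.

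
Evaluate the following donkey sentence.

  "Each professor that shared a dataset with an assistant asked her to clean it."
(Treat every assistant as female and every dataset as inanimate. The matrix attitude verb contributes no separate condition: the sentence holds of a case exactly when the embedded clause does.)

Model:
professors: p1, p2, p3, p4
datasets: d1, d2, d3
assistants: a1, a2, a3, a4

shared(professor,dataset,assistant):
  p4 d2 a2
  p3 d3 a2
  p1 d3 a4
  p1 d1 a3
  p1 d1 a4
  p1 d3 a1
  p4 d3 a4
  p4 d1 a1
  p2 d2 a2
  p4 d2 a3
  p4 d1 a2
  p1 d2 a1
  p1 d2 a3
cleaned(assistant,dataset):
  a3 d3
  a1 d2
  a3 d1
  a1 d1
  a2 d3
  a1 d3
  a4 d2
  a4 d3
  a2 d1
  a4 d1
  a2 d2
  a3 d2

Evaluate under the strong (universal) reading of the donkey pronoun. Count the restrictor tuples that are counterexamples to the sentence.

"her" takes "an assistant" as antecedent and "it" takes "a dataset"; both are donkey pronouns co-varying with the restrictor.
Strong reading: for every (p,d,a) with shared(p,d,a), cleaned(a,d).
Restrictor triples: (p1,d1,a3)→cleaned(a3,d1) ✓  (p1,d1,a4)→cleaned(a4,d1) ✓  (p1,d2,a1)→cleaned(a1,d2) ✓  (p1,d2,a3)→cleaned(a3,d2) ✓  (p1,d3,a1)→cleaned(a1,d3) ✓  (p1,d3,a4)→cleaned(a4,d3) ✓  (p2,d2,a2)→cleaned(a2,d2) ✓  (p3,d3,a2)→cleaned(a2,d3) ✓  (p4,d1,a1)→cleaned(a1,d1) ✓  (p4,d1,a2)→cleaned(a2,d1) ✓  (p4,d2,a2)→cleaned(a2,d2) ✓  (p4,d2,a3)→cleaned(a3,d2) ✓  (p4,d3,a4)→cleaned(a4,d3) ✓
Counterexamples (restrictor triples failing the scope): 0.

0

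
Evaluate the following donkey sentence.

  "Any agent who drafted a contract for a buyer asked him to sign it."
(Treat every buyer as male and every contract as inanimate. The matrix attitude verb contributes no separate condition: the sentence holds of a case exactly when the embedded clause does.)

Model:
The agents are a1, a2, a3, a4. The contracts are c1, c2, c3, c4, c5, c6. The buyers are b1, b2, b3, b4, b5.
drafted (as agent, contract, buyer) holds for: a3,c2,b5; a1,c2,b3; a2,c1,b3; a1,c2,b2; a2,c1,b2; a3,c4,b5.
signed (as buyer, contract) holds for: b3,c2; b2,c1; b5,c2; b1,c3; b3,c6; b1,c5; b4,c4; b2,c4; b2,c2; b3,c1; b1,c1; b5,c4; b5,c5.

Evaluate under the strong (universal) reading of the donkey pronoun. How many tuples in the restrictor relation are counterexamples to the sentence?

0

"him" takes "a buyer" as antecedent and "it" takes "a contract"; both are donkey pronouns co-varying with the restrictor.
Strong reading: for every (a,c,b) with drafted(a,c,b), signed(b,c).
Restrictor triples: (a1,c2,b2)→signed(b2,c2) ✓  (a1,c2,b3)→signed(b3,c2) ✓  (a2,c1,b2)→signed(b2,c1) ✓  (a2,c1,b3)→signed(b3,c1) ✓  (a3,c2,b5)→signed(b5,c2) ✓  (a3,c4,b5)→signed(b5,c4) ✓
Counterexamples (restrictor triples failing the scope): 0.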